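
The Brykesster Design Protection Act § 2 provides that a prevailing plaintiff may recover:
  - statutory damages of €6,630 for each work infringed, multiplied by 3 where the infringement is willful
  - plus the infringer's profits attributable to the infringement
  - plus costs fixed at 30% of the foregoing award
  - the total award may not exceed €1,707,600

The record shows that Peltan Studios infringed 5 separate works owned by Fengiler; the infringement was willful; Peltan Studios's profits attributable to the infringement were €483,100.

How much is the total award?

Statutory damages: 5 × €6,630 = €33,150
Trebled: 3 × €33,150 = €99,450
Combined award: €99,450 + €483,100 = €582,550
Costs: 30% of €582,550 = €174,765
Award plus costs: €582,550 + €174,765 = €757,315
Cap at €1,707,600: €757,315 is within the cap, no reduction.

€757,315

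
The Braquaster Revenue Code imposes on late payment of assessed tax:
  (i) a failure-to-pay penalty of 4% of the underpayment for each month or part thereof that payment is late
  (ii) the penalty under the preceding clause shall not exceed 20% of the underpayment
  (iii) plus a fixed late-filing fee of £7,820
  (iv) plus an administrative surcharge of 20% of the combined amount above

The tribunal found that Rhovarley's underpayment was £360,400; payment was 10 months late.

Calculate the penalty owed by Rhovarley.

£95,880

Accrued rate: 4% × 10 = 40%, capped at 20% → 20%
Failure-to-pay penalty: 20% of £360,400 = £72,080
Penalty before surcharge: £72,080 + £7,820 = £79,900
Administrative surcharge: 20% of £79,900 = £15,980
Total penalty: £79,900 + £15,980 = £95,880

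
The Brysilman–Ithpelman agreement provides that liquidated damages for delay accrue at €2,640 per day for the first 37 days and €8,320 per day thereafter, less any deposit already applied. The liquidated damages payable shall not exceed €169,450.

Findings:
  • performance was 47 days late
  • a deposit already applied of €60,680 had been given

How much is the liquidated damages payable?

First 37 days: 37 × €2,640 = €97,680
Remaining days: (47 − 37) × €8,320 = €83,200
Accrued per-day damages: €97,680 + €83,200 = €180,880
Less deposit already applied: €180,880 − €60,680 = €120,200
Cap at €169,450: €120,200 is within the cap, no reduction.

€120,200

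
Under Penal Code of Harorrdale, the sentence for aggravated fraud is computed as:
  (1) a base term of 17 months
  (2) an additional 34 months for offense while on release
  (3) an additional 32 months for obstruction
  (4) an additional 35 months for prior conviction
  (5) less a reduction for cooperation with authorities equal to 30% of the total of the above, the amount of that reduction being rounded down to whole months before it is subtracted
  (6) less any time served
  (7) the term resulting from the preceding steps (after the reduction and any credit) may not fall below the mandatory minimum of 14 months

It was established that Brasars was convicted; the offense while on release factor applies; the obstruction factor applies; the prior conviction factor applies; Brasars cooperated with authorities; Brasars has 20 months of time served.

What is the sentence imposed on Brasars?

Offense while on release enhancement: +34 months
Obstruction enhancement: +32 months
Prior conviction enhancement: +35 months
Adjusted term: 17 months + 34 months + 32 months + 35 months = 118 months
Cooperation with authorities reduction: 30% of 118 months = 35 months (rounded down)
After reduction: 118 − 35 = 83 months
Less time served: 83 months − 20 months = 63 months
Minimum 14 months: 63 months meets the minimum, no increase.

Sentence: 63 months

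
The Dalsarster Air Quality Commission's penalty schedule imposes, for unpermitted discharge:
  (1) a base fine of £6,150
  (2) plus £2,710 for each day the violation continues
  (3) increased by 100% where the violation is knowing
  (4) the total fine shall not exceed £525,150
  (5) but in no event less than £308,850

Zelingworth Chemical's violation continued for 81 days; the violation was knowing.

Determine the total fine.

Per-day component: 81 × £2,710 = £219,510
Base plus per-day: £6,150 + £219,510 = £225,660
Enhancement: 100% of £225,660 = £225,660
Enhanced fine: £225,660 + £225,660 = £451,320
Cap at £525,150: £451,320 is within the cap, no reduction.
Minimum £308,850: £451,320 meets the minimum, no increase.

£451,320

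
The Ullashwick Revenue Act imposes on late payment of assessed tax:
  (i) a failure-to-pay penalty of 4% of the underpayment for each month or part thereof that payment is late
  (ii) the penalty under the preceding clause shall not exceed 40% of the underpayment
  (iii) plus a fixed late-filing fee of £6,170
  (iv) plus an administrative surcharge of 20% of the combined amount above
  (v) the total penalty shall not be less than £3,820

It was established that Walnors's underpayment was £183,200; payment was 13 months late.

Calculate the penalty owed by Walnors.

Accrued rate: 4% × 13 = 52%, capped at 40% → 40%
Failure-to-pay penalty: 40% of £183,200 = £73,280
Penalty before surcharge: £73,280 + £6,170 = £79,450
Administrative surcharge: 20% of £79,450 = £15,890
Total penalty: £79,450 + £15,890 = £95,340
Minimum £3,820: £95,340 meets the minimum, no increase.

£95,340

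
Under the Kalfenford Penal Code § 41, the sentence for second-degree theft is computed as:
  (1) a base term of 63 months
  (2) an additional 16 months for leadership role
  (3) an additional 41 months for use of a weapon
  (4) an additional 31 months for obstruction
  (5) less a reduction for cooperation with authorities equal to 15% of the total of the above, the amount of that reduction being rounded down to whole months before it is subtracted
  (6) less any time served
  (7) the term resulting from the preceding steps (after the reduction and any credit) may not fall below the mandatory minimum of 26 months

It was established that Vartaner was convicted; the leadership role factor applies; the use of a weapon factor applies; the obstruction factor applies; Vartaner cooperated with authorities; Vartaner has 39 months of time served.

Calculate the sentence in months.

90 months

Leadership role enhancement: +16 months
Use of a weapon enhancement: +41 months
Obstruction enhancement: +31 months
Adjusted term: 63 months + 16 months + 41 months + 31 months = 151 months
Cooperation with authorities reduction: 15% of 151 months = 22 months (rounded down)
After reduction: 151 − 22 = 129 months
Less time served: 129 months − 39 months = 90 months
Minimum 26 months: 90 months meets the minimum, no increase.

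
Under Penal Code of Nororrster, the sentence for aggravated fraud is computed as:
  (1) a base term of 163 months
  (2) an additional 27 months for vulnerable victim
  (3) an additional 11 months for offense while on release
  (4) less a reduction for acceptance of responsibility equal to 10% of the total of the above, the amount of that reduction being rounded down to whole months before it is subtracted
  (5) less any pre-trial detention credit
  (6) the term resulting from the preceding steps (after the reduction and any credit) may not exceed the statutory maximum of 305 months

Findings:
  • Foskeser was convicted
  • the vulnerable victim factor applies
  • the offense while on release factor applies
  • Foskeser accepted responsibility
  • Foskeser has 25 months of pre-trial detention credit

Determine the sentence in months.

Vulnerable victim enhancement: +27 months
Offense while on release enhancement: +11 months
Adjusted term: 163 months + 27 months + 11 months = 201 months
Acceptance of responsibility reduction: 10% of 201 months = 20 months (rounded down)
After reduction: 201 − 20 = 181 months
Less pre-trial detention credit: 181 months − 25 months = 156 months
Cap at 305 months: 156 months is within the cap, no reduction.

156 months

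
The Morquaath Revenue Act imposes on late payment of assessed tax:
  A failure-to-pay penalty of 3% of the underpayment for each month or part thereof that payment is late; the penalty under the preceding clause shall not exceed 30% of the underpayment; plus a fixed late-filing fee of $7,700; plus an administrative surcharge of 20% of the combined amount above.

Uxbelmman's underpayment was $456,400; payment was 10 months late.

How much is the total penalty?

$173,544

Accrued rate: 3% × 10 = 30%, capped at 30% → 30%
Failure-to-pay penalty: 30% of $456,400 = $136,920
Penalty before surcharge: $136,920 + $7,700 = $144,620
Administrative surcharge: 20% of $144,620 = $28,924
Total penalty: $144,620 + $28,924 = $173,544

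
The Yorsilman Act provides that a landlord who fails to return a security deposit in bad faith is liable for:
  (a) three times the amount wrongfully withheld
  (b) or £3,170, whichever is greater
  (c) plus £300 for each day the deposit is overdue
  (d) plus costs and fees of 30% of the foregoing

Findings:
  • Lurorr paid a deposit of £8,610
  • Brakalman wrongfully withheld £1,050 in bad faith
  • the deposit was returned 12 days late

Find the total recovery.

Trebled: 3 × £1,050 = £3,150
Minimum £3,170: £3,150 is below the minimum → £3,170
Late-return penalty: 12 × £300 = £3,600
Damages plus late penalty: £3,170 + £3,600 = £6,770
Costs and fees: 30% of £6,770 = £2,031
Total recovery: £6,770 + £2,031 = £8,801

£8,801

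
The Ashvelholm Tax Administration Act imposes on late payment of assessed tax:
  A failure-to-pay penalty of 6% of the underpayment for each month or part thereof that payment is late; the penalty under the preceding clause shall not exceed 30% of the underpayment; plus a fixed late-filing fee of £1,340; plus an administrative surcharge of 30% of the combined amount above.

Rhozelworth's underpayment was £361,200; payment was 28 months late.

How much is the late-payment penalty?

Accrued rate: 6% × 28 = 168%, capped at 30% → 30%
Failure-to-pay penalty: 30% of £361,200 = £108,360
Penalty before surcharge: £108,360 + £1,340 = £109,700
Administrative surcharge: 30% of £109,700 = £32,910
Total penalty: £109,700 + £32,910 = £142,610

Penalty: £142,610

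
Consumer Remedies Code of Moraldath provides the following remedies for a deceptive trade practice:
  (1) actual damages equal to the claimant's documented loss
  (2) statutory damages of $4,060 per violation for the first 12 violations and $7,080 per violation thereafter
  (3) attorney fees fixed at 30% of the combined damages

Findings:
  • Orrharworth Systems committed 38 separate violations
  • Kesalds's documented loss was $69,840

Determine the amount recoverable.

First 12 violations: 12 × $4,060 = $48,720
Remaining violations: (38 − 12) × $7,080 = $184,080
Statutory damages: $48,720 + $184,080 = $232,800
Combined damages: $69,840 + $232,800 = $302,640
Attorney fees: 30% of $302,640 = $90,792
Total recovery: $302,640 + $90,792 = $393,432

Total recovery: $393,432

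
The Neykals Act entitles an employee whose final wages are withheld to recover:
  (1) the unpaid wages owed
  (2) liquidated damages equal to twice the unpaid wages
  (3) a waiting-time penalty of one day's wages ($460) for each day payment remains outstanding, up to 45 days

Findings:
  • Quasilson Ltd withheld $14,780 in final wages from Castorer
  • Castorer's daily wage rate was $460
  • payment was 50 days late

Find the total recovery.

$65,040

Doubled: 2 × $14,780 = $29,560
Penalty days: min(50, 45) = 45
Waiting-time penalty: 45 × $460 = $20,700
Total award: $14,780 + $29,560 + $20,700 = $65,040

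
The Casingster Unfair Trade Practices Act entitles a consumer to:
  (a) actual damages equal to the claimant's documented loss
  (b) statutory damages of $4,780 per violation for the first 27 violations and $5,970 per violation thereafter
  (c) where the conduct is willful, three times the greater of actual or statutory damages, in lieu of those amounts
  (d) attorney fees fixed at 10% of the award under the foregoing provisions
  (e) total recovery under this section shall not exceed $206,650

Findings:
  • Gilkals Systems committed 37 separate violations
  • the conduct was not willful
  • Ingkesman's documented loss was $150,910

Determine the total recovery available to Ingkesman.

$206,650

First 27 violations: 27 × $4,780 = $129,060
Remaining violations: (37 − 27) × $5,970 = $59,700
Statutory damages: $129,060 + $59,700 = $188,760
Conduct not willful: the in-lieu enhancement does not apply.
Actual plus statutory damages: $150,910 + $188,760 = $339,670
Attorney fees: 10% of $339,670 = $33,967
Total before cap: $339,670 + $33,967 = $373,637
Cap at $206,650: $373,637 exceeds the cap → $206,650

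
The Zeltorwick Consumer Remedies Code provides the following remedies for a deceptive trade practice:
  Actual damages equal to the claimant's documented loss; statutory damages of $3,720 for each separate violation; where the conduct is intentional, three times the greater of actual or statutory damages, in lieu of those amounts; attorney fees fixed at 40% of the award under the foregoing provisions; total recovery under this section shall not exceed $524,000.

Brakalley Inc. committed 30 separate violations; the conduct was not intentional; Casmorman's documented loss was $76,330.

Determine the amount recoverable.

$263,102

Statutory damages: 30 × $3,720 = $111,600
Conduct not intentional: the in-lieu enhancement does not apply.
Actual plus statutory damages: $76,330 + $111,600 = $187,930
Attorney fees: 40% of $187,930 = $75,172
Total before cap: $187,930 + $75,172 = $263,102
Cap at $524,000: $263,102 is within the cap, no reduction.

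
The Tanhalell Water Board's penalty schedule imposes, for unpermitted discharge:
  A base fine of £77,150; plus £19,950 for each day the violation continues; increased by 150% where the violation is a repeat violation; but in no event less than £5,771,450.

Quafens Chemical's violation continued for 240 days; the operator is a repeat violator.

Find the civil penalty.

Per-day component: 240 × £19,950 = £4,788,000
Base plus per-day: £77,150 + £4,788,000 = £4,865,150
Enhancement: 150% of £4,865,150 = £7,297,725
Enhanced fine: £4,865,150 + £7,297,725 = £12,162,875
Minimum £5,771,450: £12,162,875 meets the minimum, no increase.

£12,162,875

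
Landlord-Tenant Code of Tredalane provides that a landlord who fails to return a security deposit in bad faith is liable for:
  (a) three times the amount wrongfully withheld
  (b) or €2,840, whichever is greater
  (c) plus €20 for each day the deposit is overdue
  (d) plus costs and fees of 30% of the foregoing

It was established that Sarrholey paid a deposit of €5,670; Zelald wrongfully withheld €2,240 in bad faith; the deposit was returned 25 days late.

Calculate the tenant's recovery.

Trebled: 3 × €2,240 = €6,720
Minimum €2,840: €6,720 meets the minimum, no increase.
Late-return penalty: 25 × €20 = €500
Damages plus late penalty: €6,720 + €500 = €7,220
Costs and fees: 30% of €7,220 = €2,166
Total recovery: €7,220 + €2,166 = €9,386

€9,386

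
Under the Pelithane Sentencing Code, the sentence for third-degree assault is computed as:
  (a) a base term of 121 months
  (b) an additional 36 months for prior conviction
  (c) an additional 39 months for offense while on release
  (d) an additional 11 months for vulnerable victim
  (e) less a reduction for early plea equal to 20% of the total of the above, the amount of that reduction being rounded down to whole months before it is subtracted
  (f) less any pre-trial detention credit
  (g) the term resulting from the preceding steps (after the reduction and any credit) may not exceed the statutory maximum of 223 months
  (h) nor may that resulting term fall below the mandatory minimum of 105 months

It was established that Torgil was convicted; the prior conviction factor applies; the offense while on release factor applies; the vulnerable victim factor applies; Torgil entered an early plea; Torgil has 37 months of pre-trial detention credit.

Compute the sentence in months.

129 months

Prior conviction enhancement: +36 months
Offense while on release enhancement: +39 months
Vulnerable victim enhancement: +11 months
Adjusted term: 121 months + 36 months + 39 months + 11 months = 207 months
Early plea reduction: 20% of 207 months = 41 months (rounded down)
After reduction: 207 − 41 = 166 months
Less pre-trial detention credit: 166 months − 37 months = 129 months
Cap at 223 months: 129 months is within the cap, no reduction.
Minimum 105 months: 129 months meets the minimum, no increase.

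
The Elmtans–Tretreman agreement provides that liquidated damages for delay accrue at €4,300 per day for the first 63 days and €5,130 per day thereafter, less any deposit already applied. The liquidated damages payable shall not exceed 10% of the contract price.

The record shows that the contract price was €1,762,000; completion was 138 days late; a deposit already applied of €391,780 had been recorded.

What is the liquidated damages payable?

First 63 days: 63 × €4,300 = €270,900
Remaining days: (138 − 63) × €5,130 = €384,750
Accrued per-day damages: €270,900 + €384,750 = €655,650
Less deposit already applied: €655,650 − €391,780 = €263,870
Cap: 10% of €1,762,000 = €176,200
Cap at €176,200: €263,870 exceeds the cap → €176,200

Liquidated damages: €176,200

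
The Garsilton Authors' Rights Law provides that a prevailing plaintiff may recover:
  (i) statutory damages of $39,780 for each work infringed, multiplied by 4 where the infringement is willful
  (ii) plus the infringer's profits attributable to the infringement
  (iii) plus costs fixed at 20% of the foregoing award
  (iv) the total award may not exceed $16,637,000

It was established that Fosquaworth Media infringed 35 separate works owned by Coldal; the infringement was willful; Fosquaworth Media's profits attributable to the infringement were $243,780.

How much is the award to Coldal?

$6,975,576

Statutory damages: 35 × $39,780 = $1,392,300
Multiplied by 4: 4 × $1,392,300 = $5,569,200
Combined award: $5,569,200 + $243,780 = $5,812,980
Costs: 20% of $5,812,980 = $1,162,596
Award plus costs: $5,812,980 + $1,162,596 = $6,975,576
Cap at $16,637,000: $6,975,576 is within the cap, no reduction.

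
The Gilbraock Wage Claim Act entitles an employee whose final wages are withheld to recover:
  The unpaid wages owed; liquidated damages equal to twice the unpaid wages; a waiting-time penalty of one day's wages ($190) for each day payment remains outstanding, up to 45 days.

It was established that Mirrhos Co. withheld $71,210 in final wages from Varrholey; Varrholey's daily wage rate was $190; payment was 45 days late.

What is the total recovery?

Doubled: 2 × $71,210 = $142,420
Penalty days: min(45, 45) = 45
Waiting-time penalty: 45 × $190 = $8,550
Total award: $71,210 + $142,420 + $8,550 = $222,180

$222,180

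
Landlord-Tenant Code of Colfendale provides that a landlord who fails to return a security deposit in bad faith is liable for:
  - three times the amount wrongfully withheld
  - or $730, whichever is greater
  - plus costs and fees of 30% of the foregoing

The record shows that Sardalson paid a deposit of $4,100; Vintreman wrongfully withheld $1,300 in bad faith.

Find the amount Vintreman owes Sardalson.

Trebled: 3 × $1,300 = $3,900
Minimum $730: $3,900 meets the minimum, no increase.
Costs and fees: 30% of $3,900 = $1,170
Total recovery: $3,900 + $1,170 = $5,070

Recovery: $5,070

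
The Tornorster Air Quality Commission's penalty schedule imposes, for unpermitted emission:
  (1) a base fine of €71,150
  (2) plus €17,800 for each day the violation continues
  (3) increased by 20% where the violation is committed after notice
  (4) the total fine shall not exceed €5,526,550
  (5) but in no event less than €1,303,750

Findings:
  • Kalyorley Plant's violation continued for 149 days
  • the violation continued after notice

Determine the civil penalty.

€3,268,020

Per-day component: 149 × €17,800 = €2,652,200
Base plus per-day: €71,150 + €2,652,200 = €2,723,350
Enhancement: 20% of €2,723,350 = €544,670
Enhanced fine: €2,723,350 + €544,670 = €3,268,020
Cap at €5,526,550: €3,268,020 is within the cap, no reduction.
Minimum €1,303,750: €3,268,020 meets the minimum, no increase.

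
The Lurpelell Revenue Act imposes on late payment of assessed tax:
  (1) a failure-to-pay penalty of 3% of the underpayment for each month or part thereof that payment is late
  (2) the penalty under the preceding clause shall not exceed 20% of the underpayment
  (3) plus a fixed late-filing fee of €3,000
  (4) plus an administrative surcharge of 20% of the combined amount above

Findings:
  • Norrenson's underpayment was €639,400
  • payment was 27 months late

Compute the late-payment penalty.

€157,056

Accrued rate: 3% × 27 = 81%, capped at 20% → 20%
Failure-to-pay penalty: 20% of €639,400 = €127,880
Penalty before surcharge: €127,880 + €3,000 = €130,880
Administrative surcharge: 20% of €130,880 = €26,176
Total penalty: €130,880 + €26,176 = €157,056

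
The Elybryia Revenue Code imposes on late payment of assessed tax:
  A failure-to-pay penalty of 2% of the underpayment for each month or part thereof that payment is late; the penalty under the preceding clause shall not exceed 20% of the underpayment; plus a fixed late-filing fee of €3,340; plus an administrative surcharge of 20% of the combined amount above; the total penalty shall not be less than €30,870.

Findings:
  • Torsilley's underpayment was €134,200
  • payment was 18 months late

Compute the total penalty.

Accrued rate: 2% × 18 = 36%, capped at 20% → 20%
Failure-to-pay penalty: 20% of €134,200 = €26,840
Penalty before surcharge: €26,840 + €3,340 = €30,180
Administrative surcharge: 20% of €30,180 = €6,036
Total penalty: €30,180 + €6,036 = €36,216
Minimum €30,870: €36,216 meets the minimum, no increase.

Penalty: €36,216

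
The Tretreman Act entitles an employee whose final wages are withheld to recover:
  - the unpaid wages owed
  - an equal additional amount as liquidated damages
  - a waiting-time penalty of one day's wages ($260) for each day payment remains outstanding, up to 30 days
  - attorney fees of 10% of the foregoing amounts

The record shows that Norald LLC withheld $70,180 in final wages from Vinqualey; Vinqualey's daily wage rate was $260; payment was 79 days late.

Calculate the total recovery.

Liquidated damages (equal amount): $70,180
Penalty days: min(79, 30) = 30
Waiting-time penalty: 30 × $260 = $7,800
Subtotal: $70,180 + $70,180 + $7,800 = $148,160
Attorney fees: 10% of $148,160 = $14,816
Total award: $148,160 + $14,816 = $162,976

$162,976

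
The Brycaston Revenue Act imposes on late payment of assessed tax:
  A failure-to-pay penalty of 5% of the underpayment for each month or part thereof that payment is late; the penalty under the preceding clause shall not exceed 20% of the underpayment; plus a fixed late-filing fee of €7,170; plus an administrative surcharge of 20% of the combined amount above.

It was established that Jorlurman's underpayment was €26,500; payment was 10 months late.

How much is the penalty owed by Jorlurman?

Accrued rate: 5% × 10 = 50%, capped at 20% → 20%
Failure-to-pay penalty: 20% of €26,500 = €5,300
Penalty before surcharge: €5,300 + €7,170 = €12,470
Administrative surcharge: 20% of €12,470 = €2,494
Total penalty: €12,470 + €2,494 = €14,964

€14,964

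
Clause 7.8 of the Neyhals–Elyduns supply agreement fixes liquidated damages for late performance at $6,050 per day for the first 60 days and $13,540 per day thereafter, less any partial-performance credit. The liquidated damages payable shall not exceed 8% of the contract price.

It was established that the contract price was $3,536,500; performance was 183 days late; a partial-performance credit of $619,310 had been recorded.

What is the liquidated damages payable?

First 60 days: 60 × $6,050 = $363,000
Remaining days: (183 − 60) × $13,540 = $1,665,420
Accrued per-day damages: $363,000 + $1,665,420 = $2,028,420
Less partial-performance credit: $2,028,420 − $619,310 = $1,409,110
Cap: 8% of $3,536,500 = $282,920
Cap at $282,920: $1,409,110 exceeds the cap → $282,920

$282,920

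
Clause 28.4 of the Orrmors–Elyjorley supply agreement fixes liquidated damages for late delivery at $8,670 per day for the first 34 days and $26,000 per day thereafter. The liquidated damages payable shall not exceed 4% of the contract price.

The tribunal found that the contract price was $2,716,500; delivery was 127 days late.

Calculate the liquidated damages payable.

$108,660

First 34 days: 34 × $8,670 = $294,780
Remaining days: (127 − 34) × $26,000 = $2,418,000
Accrued per-day damages: $294,780 + $2,418,000 = $2,712,780
Cap: 4% of $2,716,500 = $108,660
Cap at $108,660: $2,712,780 exceeds the cap → $108,660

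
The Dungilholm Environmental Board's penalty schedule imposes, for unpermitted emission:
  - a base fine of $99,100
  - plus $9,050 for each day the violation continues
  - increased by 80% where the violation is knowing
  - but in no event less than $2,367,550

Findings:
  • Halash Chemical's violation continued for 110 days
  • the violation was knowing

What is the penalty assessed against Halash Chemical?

Per-day component: 110 × $9,050 = $995,500
Base plus per-day: $99,100 + $995,500 = $1,094,600
Enhancement: 80% of $1,094,600 = $875,680
Enhanced fine: $1,094,600 + $875,680 = $1,970,280
Minimum $2,367,550: $1,970,280 is below the minimum → $2,367,550

$2,367,550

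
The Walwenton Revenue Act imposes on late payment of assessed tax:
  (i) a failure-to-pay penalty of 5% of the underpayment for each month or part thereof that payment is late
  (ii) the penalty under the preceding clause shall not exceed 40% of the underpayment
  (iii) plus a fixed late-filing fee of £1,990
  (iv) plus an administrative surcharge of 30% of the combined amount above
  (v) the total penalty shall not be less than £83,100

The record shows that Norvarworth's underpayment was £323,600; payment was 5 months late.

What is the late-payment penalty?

Accrued rate: 5% × 5 = 25%, capped at 40% → 25%
Failure-to-pay penalty: 25% of £323,600 = £80,900
Penalty before surcharge: £80,900 + £1,990 = £82,890
Administrative surcharge: 30% of £82,890 = £24,867
Total penalty: £82,890 + £24,867 = £107,757
Minimum £83,100: £107,757 meets the minimum, no increase.

£107,757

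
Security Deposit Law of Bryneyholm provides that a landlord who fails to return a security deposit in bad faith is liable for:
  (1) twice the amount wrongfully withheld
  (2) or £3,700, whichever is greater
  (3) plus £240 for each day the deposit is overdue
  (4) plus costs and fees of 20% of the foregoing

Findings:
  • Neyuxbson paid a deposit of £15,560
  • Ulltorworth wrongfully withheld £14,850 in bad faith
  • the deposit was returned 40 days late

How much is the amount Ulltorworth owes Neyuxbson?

Recovery: £47,160

Doubled: 2 × £14,850 = £29,700
Minimum £3,700: £29,700 meets the minimum, no increase.
Late-return penalty: 40 × £240 = £9,600
Damages plus late penalty: £29,700 + £9,600 = £39,300
Costs and fees: 20% of £39,300 = £7,860
Total recovery: £39,300 + £7,860 = £47,160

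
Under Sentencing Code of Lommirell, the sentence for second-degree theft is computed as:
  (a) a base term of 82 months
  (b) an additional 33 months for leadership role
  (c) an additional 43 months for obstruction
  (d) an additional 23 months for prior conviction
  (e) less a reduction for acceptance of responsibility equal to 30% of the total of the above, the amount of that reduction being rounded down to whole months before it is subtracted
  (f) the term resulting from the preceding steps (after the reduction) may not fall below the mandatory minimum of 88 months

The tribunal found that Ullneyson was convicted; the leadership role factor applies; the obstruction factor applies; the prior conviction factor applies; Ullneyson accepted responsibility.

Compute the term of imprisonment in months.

127 months

Leadership role enhancement: +33 months
Obstruction enhancement: +43 months
Prior conviction enhancement: +23 months
Adjusted term: 82 months + 33 months + 43 months + 23 months = 181 months
Acceptance of responsibility reduction: 30% of 181 months = 54 months (rounded down)
After reduction: 181 − 54 = 127 months
Minimum 88 months: 127 months meets the minimum, no increase.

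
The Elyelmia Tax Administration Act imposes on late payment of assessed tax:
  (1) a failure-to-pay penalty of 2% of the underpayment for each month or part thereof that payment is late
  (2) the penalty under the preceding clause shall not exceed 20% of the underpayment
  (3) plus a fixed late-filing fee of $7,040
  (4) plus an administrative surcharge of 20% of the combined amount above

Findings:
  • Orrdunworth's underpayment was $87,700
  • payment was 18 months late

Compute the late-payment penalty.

$29,496

Accrued rate: 2% × 18 = 36%, capped at 20% → 20%
Failure-to-pay penalty: 20% of $87,700 = $17,540
Penalty before surcharge: $17,540 + $7,040 = $24,580
Administrative surcharge: 20% of $24,580 = $4,916
Total penalty: $24,580 + $4,916 = $29,496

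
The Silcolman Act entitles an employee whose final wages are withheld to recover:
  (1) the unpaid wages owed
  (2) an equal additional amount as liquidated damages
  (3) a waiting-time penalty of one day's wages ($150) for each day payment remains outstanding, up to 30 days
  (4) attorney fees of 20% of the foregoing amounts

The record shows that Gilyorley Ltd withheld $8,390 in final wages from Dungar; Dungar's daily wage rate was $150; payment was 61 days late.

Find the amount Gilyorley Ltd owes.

Liquidated damages (equal amount): $8,390
Penalty days: min(61, 30) = 30
Waiting-time penalty: 30 × $150 = $4,500
Subtotal: $8,390 + $8,390 + $4,500 = $21,280
Attorney fees: 20% of $21,280 = $4,256
Total award: $21,280 + $4,256 = $25,536

$25,536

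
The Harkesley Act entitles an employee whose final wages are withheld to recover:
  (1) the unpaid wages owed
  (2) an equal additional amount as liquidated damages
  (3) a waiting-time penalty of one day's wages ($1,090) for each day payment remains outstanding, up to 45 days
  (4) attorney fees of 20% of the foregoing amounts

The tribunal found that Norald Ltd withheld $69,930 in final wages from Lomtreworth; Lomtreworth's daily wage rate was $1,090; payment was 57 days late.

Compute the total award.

Liquidated damages (equal amount): $69,930
Penalty days: min(57, 45) = 45
Waiting-time penalty: 45 × $1,090 = $49,050
Subtotal: $69,930 + $69,930 + $49,050 = $188,910
Attorney fees: 20% of $188,910 = $37,782
Total award: $188,910 + $37,782 = $226,692

$226,692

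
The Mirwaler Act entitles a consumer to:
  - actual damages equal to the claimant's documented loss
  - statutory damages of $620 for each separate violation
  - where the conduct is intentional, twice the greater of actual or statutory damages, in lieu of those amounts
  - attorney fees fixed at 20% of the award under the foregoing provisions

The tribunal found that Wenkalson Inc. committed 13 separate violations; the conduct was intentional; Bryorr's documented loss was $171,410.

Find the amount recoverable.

Statutory damages: 13 × $620 = $8,060
Greater of actual damages ($171,410) or statutory damages ($8,060): $171,410
Doubled: 2 × $171,410 = $342,820
Attorney fees: 20% of $342,820 = $68,564
Total recovery: $342,820 + $68,564 = $411,384

$411,384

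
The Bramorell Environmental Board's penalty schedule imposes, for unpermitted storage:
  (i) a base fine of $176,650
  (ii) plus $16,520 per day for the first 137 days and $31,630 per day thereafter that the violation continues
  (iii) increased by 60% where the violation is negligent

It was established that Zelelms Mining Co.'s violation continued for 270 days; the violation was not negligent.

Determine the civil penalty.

$6,646,680

First 137 days: 137 × $16,520 = $2,263,240
Remaining days: (270 − 137) × $31,630 = $4,206,790
Per-day component: $2,263,240 + $4,206,790 = $6,470,030
Base plus per-day: $176,650 + $6,470,030 = $6,646,680
The violation was not negligent: no 60% increase.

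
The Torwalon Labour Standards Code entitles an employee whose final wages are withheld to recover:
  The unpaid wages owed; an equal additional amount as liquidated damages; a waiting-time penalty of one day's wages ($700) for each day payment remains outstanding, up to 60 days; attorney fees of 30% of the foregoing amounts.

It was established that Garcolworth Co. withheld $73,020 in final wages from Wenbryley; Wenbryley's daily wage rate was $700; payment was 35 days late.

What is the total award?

$221,702

Liquidated damages (equal amount): $73,020
Penalty days: min(35, 60) = 35
Waiting-time penalty: 35 × $700 = $24,500
Subtotal: $73,020 + $73,020 + $24,500 = $170,540
Attorney fees: 30% of $170,540 = $51,162
Total award: $170,540 + $51,162 = $221,702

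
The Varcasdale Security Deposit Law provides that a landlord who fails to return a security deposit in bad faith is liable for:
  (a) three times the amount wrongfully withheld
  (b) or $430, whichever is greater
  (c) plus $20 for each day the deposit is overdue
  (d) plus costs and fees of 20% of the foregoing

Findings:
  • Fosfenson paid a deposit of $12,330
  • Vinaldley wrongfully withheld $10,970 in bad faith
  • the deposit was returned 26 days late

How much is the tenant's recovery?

$40,116

Trebled: 3 × $10,970 = $32,910
Minimum $430: $32,910 meets the minimum, no increase.
Late-return penalty: 26 × $20 = $520
Damages plus late penalty: $32,910 + $520 = $33,430
Costs and fees: 20% of $33,430 = $6,686
Total recovery: $33,430 + $6,686 = $40,116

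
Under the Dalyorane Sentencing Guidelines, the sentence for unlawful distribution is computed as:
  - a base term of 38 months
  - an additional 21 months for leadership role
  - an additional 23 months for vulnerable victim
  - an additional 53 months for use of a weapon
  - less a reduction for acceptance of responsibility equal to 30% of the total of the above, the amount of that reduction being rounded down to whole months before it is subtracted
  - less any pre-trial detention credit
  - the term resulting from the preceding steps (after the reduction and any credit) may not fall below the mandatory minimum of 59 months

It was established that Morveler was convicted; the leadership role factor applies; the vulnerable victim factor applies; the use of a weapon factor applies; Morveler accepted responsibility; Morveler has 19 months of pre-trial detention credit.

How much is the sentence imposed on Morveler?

Leadership role enhancement: +21 months
Vulnerable victim enhancement: +23 months
Use of a weapon enhancement: +53 months
Adjusted term: 38 months + 21 months + 23 months + 53 months = 135 months
Acceptance of responsibility reduction: 30% of 135 months = 40 months (rounded down)
After reduction: 135 − 40 = 95 months
Less pre-trial detention credit: 95 months − 19 months = 76 months
Minimum 59 months: 76 months meets the minimum, no increase.

76 months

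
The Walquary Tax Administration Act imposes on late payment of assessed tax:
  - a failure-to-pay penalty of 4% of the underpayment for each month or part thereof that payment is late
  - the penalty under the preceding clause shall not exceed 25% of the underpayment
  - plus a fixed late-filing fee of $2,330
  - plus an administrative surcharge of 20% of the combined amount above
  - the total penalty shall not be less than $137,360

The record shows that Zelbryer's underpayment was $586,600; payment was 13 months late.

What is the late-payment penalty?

$178,776

Accrued rate: 4% × 13 = 52%, capped at 25% → 25%
Failure-to-pay penalty: 25% of $586,600 = $146,650
Penalty before surcharge: $146,650 + $2,330 = $148,980
Administrative surcharge: 20% of $148,980 = $29,796
Total penalty: $148,980 + $29,796 = $178,776
Minimum $137,360: $178,776 meets the minimum, no increase.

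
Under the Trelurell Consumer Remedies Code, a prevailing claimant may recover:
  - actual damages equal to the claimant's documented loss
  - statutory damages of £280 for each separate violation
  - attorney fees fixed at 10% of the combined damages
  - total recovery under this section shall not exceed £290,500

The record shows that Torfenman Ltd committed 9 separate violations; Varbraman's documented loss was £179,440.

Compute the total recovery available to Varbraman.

Statutory damages: 9 × £280 = £2,520
Combined damages: £179,440 + £2,520 = £181,960
Attorney fees: 10% of £181,960 = £18,196
Total before cap: £181,960 + £18,196 = £200,156
Cap at £290,500: £200,156 is within the cap, no reduction.

£200,156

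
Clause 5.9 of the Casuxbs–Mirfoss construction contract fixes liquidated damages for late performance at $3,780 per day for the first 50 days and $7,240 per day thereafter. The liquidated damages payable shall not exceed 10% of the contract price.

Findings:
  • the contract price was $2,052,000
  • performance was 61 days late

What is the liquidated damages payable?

First 50 days: 50 × $3,780 = $189,000
Remaining days: (61 − 50) × $7,240 = $79,640
Accrued per-day damages: $189,000 + $79,640 = $268,640
Cap: 10% of $2,052,000 = $205,200
Cap at $205,200: $268,640 exceeds the cap → $205,200

Liquidated damages: $205,200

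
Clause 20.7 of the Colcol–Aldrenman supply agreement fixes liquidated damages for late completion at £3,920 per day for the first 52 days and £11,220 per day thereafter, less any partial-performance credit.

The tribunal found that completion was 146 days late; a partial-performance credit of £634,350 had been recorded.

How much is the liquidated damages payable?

First 52 days: 52 × £3,920 = £203,840
Remaining days: (146 − 52) × £11,220 = £1,054,680
Accrued per-day damages: £203,840 + £1,054,680 = £1,258,520
Less partial-performance credit: £1,258,520 − £634,350 = £624,170

£624,170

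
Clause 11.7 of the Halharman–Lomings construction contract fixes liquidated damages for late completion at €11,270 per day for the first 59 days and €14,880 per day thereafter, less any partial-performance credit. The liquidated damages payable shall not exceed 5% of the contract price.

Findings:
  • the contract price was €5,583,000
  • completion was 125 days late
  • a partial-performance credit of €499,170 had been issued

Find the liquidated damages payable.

First 59 days: 59 × €11,270 = €664,930
Remaining days: (125 − 59) × €14,880 = €982,080
Accrued per-day damages: €664,930 + €982,080 = €1,647,010
Less partial-performance credit: €1,647,010 − €499,170 = €1,147,840
Cap: 5% of €5,583,000 = €279,150
Cap at €279,150: €1,147,840 exceeds the cap → €279,150

Liquidated damages: €279,150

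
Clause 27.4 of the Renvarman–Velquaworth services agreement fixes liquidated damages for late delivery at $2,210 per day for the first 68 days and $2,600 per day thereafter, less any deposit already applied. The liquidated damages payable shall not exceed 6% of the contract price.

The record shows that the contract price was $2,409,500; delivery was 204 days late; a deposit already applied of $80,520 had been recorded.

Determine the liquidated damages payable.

First 68 days: 68 × $2,210 = $150,280
Remaining days: (204 − 68) × $2,600 = $353,600
Accrued per-day damages: $150,280 + $353,600 = $503,880
Less deposit already applied: $503,880 − $80,520 = $423,360
Cap: 6% of $2,409,500 = $144,570
Cap at $144,570: $423,360 exceeds the cap → $144,570

$144,570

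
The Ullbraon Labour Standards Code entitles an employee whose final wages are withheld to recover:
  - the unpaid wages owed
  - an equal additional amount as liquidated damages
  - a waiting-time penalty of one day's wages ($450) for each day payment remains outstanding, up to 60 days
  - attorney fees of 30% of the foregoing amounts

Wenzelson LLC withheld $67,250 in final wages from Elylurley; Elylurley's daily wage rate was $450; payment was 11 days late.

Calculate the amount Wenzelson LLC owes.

$181,285

Liquidated damages (equal amount): $67,250
Penalty days: min(11, 60) = 11
Waiting-time penalty: 11 × $450 = $4,950
Subtotal: $67,250 + $67,250 + $4,950 = $139,450
Attorney fees: 30% of $139,450 = $41,835
Total award: $139,450 + $41,835 = $181,285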